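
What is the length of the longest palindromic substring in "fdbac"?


Input: "fdbac"
Checking substrings for palindromes:
  No multi-char palindromic substrings found
Longest palindromic substring: "f" with length 1

1


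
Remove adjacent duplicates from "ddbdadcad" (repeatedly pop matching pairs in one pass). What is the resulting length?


Input: ddbdadcad
Stack-based adjacent duplicate removal:
  Read 'd': push. Stack: d
  Read 'd': matches stack top 'd' => pop. Stack: (empty)
  Read 'b': push. Stack: b
  Read 'd': push. Stack: bd
  Read 'a': push. Stack: bda
  Read 'd': push. Stack: bdad
  Read 'c': push. Stack: bdadc
  Read 'a': push. Stack: bdadca
  Read 'd': push. Stack: bdadcad
Final stack: "bdadcad" (length 7)

7


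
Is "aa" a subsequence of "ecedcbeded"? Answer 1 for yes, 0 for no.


Check if "aa" is a subsequence of "ecedcbeded"
Greedy scan:
  Position 0 ('e'): no match needed
  Position 1 ('c'): no match needed
  Position 2 ('e'): no match needed
  Position 3 ('d'): no match needed
  Position 4 ('c'): no match needed
  Position 5 ('b'): no match needed
  Position 6 ('e'): no match needed
  Position 7 ('d'): no match needed
  Position 8 ('e'): no match needed
  Position 9 ('d'): no match needed
Only matched 0/2 characters => not a subsequence

0


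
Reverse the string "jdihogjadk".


Input: jdihogjadk
Reading characters right to left:
  Position 9: 'k'
  Position 8: 'd'
  Position 7: 'a'
  Position 6: 'j'
  Position 5: 'g'
  Position 4: 'o'
  Position 3: 'h'
  Position 2: 'i'
  Position 1: 'd'
  Position 0: 'j'
Reversed: kdajgohidj

kdajgohidj


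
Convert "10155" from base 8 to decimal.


Input: "10155" in base 8
Positional expansion:
  Digit '1' (value 1) x 8^4 = 4096
  Digit '0' (value 0) x 8^3 = 0
  Digit '1' (value 1) x 8^2 = 64
  Digit '5' (value 5) x 8^1 = 40
  Digit '5' (value 5) x 8^0 = 5
Sum = 4205

4205


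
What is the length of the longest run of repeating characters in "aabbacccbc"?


Input: "aabbacccbc"
Scanning for longest run:
  Position 1 ('a'): continues run of 'a', length=2
  Position 2 ('b'): new char, reset run to 1
  Position 3 ('b'): continues run of 'b', length=2
  Position 4 ('a'): new char, reset run to 1
  Position 5 ('c'): new char, reset run to 1
  Position 6 ('c'): continues run of 'c', length=2
  Position 7 ('c'): continues run of 'c', length=3
  Position 8 ('b'): new char, reset run to 1
  Position 9 ('c'): new char, reset run to 1
Longest run: 'c' with length 3

3


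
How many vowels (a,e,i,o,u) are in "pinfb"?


Input: pinfb
Checking each character:
  'p' at position 0: consonant
  'i' at position 1: vowel (running total: 1)
  'n' at position 2: consonant
  'f' at position 3: consonant
  'b' at position 4: consonant
Total vowels: 1

1


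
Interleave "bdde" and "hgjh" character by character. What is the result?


Interleaving "bdde" and "hgjh":
  Position 0: 'b' from first, 'h' from second => "bh"
  Position 1: 'd' from first, 'g' from second => "dg"
  Position 2: 'd' from first, 'j' from second => "dj"
  Position 3: 'e' from first, 'h' from second => "eh"
Result: bhdgdjeh

bhdgdjeh


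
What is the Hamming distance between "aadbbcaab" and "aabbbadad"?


Comparing "aadbbcaab" and "aabbbadad" position by position:
  Position 0: 'a' vs 'a' => same
  Position 1: 'a' vs 'a' => same
  Position 2: 'd' vs 'b' => differ
  Position 3: 'b' vs 'b' => same
  Position 4: 'b' vs 'b' => same
  Position 5: 'c' vs 'a' => differ
  Position 6: 'a' vs 'd' => differ
  Position 7: 'a' vs 'a' => same
  Position 8: 'b' vs 'd' => differ
Total differences (Hamming distance): 4

4


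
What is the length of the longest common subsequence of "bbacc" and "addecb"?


LCS of "bbacc" and "addecb"
DP table:
           a    d    d    e    c    b
      0    0    0    0    0    0    0
  b   0    0    0    0    0    0    1
  b   0    0    0    0    0    0    1
  a   0    1    1    1    1    1    1
  c   0    1    1    1    1    2    2
  c   0    1    1    1    1    2    2
LCS length = dp[5][6] = 2

2


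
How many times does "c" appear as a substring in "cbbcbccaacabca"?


Searching for "c" in "cbbcbccaacabca"
Scanning each position:
  Position 0: "c" => MATCH
  Position 1: "b" => no
  Position 2: "b" => no
  Position 3: "c" => MATCH
  Position 4: "b" => no
  Position 5: "c" => MATCH
  Position 6: "c" => MATCH
  Position 7: "a" => no
  Position 8: "a" => no
  Position 9: "c" => MATCH
  Position 10: "a" => no
  Position 11: "b" => no
  Position 12: "c" => MATCH
  Position 13: "a" => no
Total occurrences: 6

6


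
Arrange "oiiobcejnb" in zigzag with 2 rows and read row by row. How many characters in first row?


Zigzag "oiiobcejnb" into 2 rows:
Placing characters:
  'o' => row 0
  'i' => row 1
  'i' => row 0
  'o' => row 1
  'b' => row 0
  'c' => row 1
  'e' => row 0
  'j' => row 1
  'n' => row 0
  'b' => row 1
Rows:
  Row 0: "oiben"
  Row 1: "iocjb"
First row length: 5

5


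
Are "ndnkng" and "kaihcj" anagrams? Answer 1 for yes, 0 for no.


Strings: "ndnkng", "kaihcj"
Sorted first:  dgknnn
Sorted second: achijk
Differ at position 0: 'd' vs 'a' => not anagrams

0


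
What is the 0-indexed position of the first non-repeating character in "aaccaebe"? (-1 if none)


Input: aaccaebe
Character frequencies:
  'a': 3
  'b': 1
  'c': 2
  'e': 2
Scanning left to right for freq == 1:
  Position 0 ('a'): freq=3, skip
  Position 1 ('a'): freq=3, skip
  Position 2 ('c'): freq=2, skip
  Position 3 ('c'): freq=2, skip
  Position 4 ('a'): freq=3, skip
  Position 5 ('e'): freq=2, skip
  Position 6 ('b'): unique! => answer = 6

6


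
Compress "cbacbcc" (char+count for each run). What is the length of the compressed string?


Input: cbacbcc
Runs:
  'c' x 1 => "c1"
  'b' x 1 => "b1"
  'a' x 1 => "a1"
  'c' x 1 => "c1"
  'b' x 1 => "b1"
  'c' x 2 => "c2"
Compressed: "c1b1a1c1b1c2"
Compressed length: 12

12


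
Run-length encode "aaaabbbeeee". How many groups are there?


Input: aaaabbbeeee
Scanning for consecutive runs:
  Group 1: 'a' x 4 (positions 0-3)
  Group 2: 'b' x 3 (positions 4-6)
  Group 3: 'e' x 4 (positions 7-10)
Total groups: 3

3


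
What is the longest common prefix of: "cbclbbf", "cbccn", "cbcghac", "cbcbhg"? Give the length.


Words: cbclbbf, cbccn, cbcghac, cbcbhg
  Position 0: all 'c' => match
  Position 1: all 'b' => match
  Position 2: all 'c' => match
  Position 3: ('l', 'c', 'g', 'b') => mismatch, stop
LCP = "cbc" (length 3)

3


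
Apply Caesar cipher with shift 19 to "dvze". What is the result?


Caesar cipher: shift "dvze" by 19
  'd' (pos 3) + 19 = pos 22 = 'w'
  'v' (pos 21) + 19 = pos 14 = 'o'
  'z' (pos 25) + 19 = pos 18 = 's'
  'e' (pos 4) + 19 = pos 23 = 'x'
Result: wosx

wosx


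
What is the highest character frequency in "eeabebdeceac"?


Input: eeabebdeceac
Character counts:
  'a': 2
  'b': 2
  'c': 2
  'd': 1
  'e': 5
Maximum frequency: 5

5


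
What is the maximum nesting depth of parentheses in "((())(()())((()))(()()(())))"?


Input: "((())(()())((()))(()()(())))"
Tracking depth:
  Position 0 '(': depth becomes 1
  Position 1 '(': depth becomes 2
  Position 2 '(': depth becomes 3
  Position 3 ')': depth becomes 2
  Position 4 ')': depth becomes 1
  Position 5 '(': depth becomes 2
  Position 6 '(': depth becomes 3
  Position 7 ')': depth becomes 2
  Position 8 '(': depth becomes 3
  Position 9 ')': depth becomes 2
  Position 10 ')': depth becomes 1
  Position 11 '(': depth becomes 2
  Position 12 '(': depth becomes 3
  Position 13 '(': depth becomes 4
  Position 14 ')': depth becomes 3
  Position 15 ')': depth becomes 2
  Position 16 ')': depth becomes 1
  Position 17 '(': depth becomes 2
  Position 18 '(': depth becomes 3
  Position 19 ')': depth becomes 2
  Position 20 '(': depth becomes 3
  Position 21 ')': depth becomes 2
  Position 22 '(': depth becomes 3
  Position 23 '(': depth becomes 4
  Position 24 ')': depth becomes 3
  Position 25 ')': depth becomes 2
  Position 26 ')': depth becomes 1
  Position 27 ')': depth becomes 0
Maximum depth reached: 4

4


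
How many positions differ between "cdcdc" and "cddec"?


Comparing "cdcdc" and "cddec" position by position:
  Position 0: 'c' vs 'c' => same
  Position 1: 'd' vs 'd' => same
  Position 2: 'c' vs 'd' => DIFFER
  Position 3: 'd' vs 'e' => DIFFER
  Position 4: 'c' vs 'c' => same
Positions that differ: 2

2


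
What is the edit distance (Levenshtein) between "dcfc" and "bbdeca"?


Computing edit distance: "dcfc" -> "bbdeca"
DP table:
           b    b    d    e    c    a
      0    1    2    3    4    5    6
  d   1    1    2    2    3    4    5
  c   2    2    2    3    3    3    4
  f   3    3    3    3    4    4    4
  c   4    4    4    4    4    4    5
Edit distance = dp[4][6] = 5

5


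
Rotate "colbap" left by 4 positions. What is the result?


Input: "colbap", rotate left by 4
First 4 characters: "colb"
Remaining characters: "ap"
Concatenate remaining + first: "ap" + "colb" = "apcolb"

apcolb


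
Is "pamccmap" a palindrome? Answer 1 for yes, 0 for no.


Input: pamccmap
Reversed: pamccmap
  Compare pos 0 ('p') with pos 7 ('p'): match
  Compare pos 1 ('a') with pos 6 ('a'): match
  Compare pos 2 ('m') with pos 5 ('m'): match
  Compare pos 3 ('c') with pos 4 ('c'): match
Result: palindrome

1


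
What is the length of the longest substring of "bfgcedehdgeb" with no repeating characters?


Input: "bfgcedehdgeb"
Sliding window (track last position of each char):
  Position 0 ('b'): window [0,0] length 1 -- new best
  Position 1 ('f'): window [0,1] length 2 -- new best
  Position 2 ('g'): window [0,2] length 3 -- new best
  Position 3 ('c'): window [0,3] length 4 -- new best
  Position 4 ('e'): window [0,4] length 5 -- new best
  Position 5 ('d'): window [0,5] length 6 -- new best
  Position 6 ('e'): repeat (last at 4), move window start to 5
  Position 6 ('e'): window [5,6] length 2
  Position 7 ('h'): window [5,7] length 3
  Position 8 ('d'): repeat (last at 5), move window start to 6
  Position 8 ('d'): window [6,8] length 3
  Position 9 ('g'): window [6,9] length 4
  Position 10 ('e'): repeat (last at 6), move window start to 7
  Position 10 ('e'): window [7,10] length 4
  Position 11 ('b'): window [7,11] length 5
Longest substring with no repeats: "bfgced" with length 6

6


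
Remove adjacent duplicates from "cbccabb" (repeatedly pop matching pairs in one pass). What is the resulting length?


Input: cbccabb
Stack-based adjacent duplicate removal:
  Read 'c': push. Stack: c
  Read 'b': push. Stack: cb
  Read 'c': push. Stack: cbc
  Read 'c': matches stack top 'c' => pop. Stack: cb
  Read 'a': push. Stack: cba
  Read 'b': push. Stack: cbab
  Read 'b': matches stack top 'b' => pop. Stack: cba
Final stack: "cba" (length 3)

3


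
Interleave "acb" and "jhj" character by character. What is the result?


Interleaving "acb" and "jhj":
  Position 0: 'a' from first, 'j' from second => "aj"
  Position 1: 'c' from first, 'h' from second => "ch"
  Position 2: 'b' from first, 'j' from second => "bj"
Result: ajchbj

ajchbj


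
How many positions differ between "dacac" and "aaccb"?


Comparing "dacac" and "aaccb" position by position:
  Position 0: 'd' vs 'a' => DIFFER
  Position 1: 'a' vs 'a' => same
  Position 2: 'c' vs 'c' => same
  Position 3: 'a' vs 'c' => DIFFER
  Position 4: 'c' vs 'b' => DIFFER
Positions that differ: 3

3


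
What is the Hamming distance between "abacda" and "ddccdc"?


Comparing "abacda" and "ddccdc" position by position:
  Position 0: 'a' vs 'd' => differ
  Position 1: 'b' vs 'd' => differ
  Position 2: 'a' vs 'c' => differ
  Position 3: 'c' vs 'c' => same
  Position 4: 'd' vs 'd' => same
  Position 5: 'a' vs 'c' => differ
Total differences (Hamming distance): 4

4


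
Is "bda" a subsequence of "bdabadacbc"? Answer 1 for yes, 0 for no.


Check if "bda" is a subsequence of "bdabadacbc"
Greedy scan:
  Position 0 ('b'): matches sub[0] = 'b'
  Position 1 ('d'): matches sub[1] = 'd'
  Position 2 ('a'): matches sub[2] = 'a'
  Position 3 ('b'): no match needed
  Position 4 ('a'): no match needed
  Position 5 ('d'): no match needed
  Position 6 ('a'): no match needed
  Position 7 ('c'): no match needed
  Position 8 ('b'): no match needed
  Position 9 ('c'): no match needed
All 3 characters matched => is a subsequence

1


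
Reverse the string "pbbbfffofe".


Input: pbbbfffofe
Reading characters right to left:
  Position 9: 'e'
  Position 8: 'f'
  Position 7: 'o'
  Position 6: 'f'
  Position 5: 'f'
  Position 4: 'f'
  Position 3: 'b'
  Position 2: 'b'
  Position 1: 'b'
  Position 0: 'p'
Reversed: efofffbbbp

efofffbbbp


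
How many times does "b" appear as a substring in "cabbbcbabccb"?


Searching for "b" in "cabbbcbabccb"
Scanning each position:
  Position 0: "c" => no
  Position 1: "a" => no
  Position 2: "b" => MATCH
  Position 3: "b" => MATCH
  Position 4: "b" => MATCH
  Position 5: "c" => no
  Position 6: "b" => MATCH
  Position 7: "a" => no
  Position 8: "b" => MATCH
  Position 9: "c" => no
  Position 10: "c" => no
  Position 11: "b" => MATCH
Total occurrences: 6

6


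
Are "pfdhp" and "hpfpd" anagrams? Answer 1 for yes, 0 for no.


Strings: "pfdhp", "hpfpd"
Sorted first:  dfhpp
Sorted second: dfhpp
Sorted forms match => anagrams

1


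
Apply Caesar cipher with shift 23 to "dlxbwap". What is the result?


Caesar cipher: shift "dlxbwap" by 23
  'd' (pos 3) + 23 = pos 0 = 'a'
  'l' (pos 11) + 23 = pos 8 = 'i'
  'x' (pos 23) + 23 = pos 20 = 'u'
  'b' (pos 1) + 23 = pos 24 = 'y'
  'w' (pos 22) + 23 = pos 19 = 't'
  'a' (pos 0) + 23 = pos 23 = 'x'
  'p' (pos 15) + 23 = pos 12 = 'm'
Result: aiuytxm

aiuytxm


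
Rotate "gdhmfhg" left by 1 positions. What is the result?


Input: "gdhmfhg", rotate left by 1
First 1 characters: "g"
Remaining characters: "dhmfhg"
Concatenate remaining + first: "dhmfhg" + "g" = "dhmfhgg"

dhmfhgg


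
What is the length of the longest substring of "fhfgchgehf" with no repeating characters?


Input: "fhfgchgehf"
Sliding window (track last position of each char):
  Position 0 ('f'): window [0,0] length 1 -- new best
  Position 1 ('h'): window [0,1] length 2 -- new best
  Position 2 ('f'): repeat (last at 0), move window start to 1
  Position 2 ('f'): window [1,2] length 2
  Position 3 ('g'): window [1,3] length 3 -- new best
  Position 4 ('c'): window [1,4] length 4 -- new best
  Position 5 ('h'): repeat (last at 1), move window start to 2
  Position 5 ('h'): window [2,5] length 4
  Position 6 ('g'): repeat (last at 3), move window start to 4
  Position 6 ('g'): window [4,6] length 3
  Position 7 ('e'): window [4,7] length 4
  Position 8 ('h'): repeat (last at 5), move window start to 6
  Position 8 ('h'): window [6,8] length 3
  Position 9 ('f'): window [6,9] length 4
Longest substring with no repeats: "hfgc" with length 4

4


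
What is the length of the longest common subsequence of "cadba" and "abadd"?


LCS of "cadba" and "abadd"
DP table:
           a    b    a    d    d
      0    0    0    0    0    0
  c   0    0    0    0    0    0
  a   0    1    1    1    1    1
  d   0    1    1    1    2    2
  b   0    1    2    2    2    2
  a   0    1    2    3    3    3
LCS length = dp[5][5] = 3

3


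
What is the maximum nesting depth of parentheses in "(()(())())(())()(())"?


Input: "(()(())())(())()(())"
Tracking depth:
  Position 0 '(': depth becomes 1
  Position 1 '(': depth becomes 2
  Position 2 ')': depth becomes 1
  Position 3 '(': depth becomes 2
  Position 4 '(': depth becomes 3
  Position 5 ')': depth becomes 2
  Position 6 ')': depth becomes 1
  Position 7 '(': depth becomes 2
  Position 8 ')': depth becomes 1
  Position 9 ')': depth becomes 0
  Position 10 '(': depth becomes 1
  Position 11 '(': depth becomes 2
  Position 12 ')': depth becomes 1
  Position 13 ')': depth becomes 0
  Position 14 '(': depth becomes 1
  Position 15 ')': depth becomes 0
  Position 16 '(': depth becomes 1
  Position 17 '(': depth becomes 2
  Position 18 ')': depth becomes 1
  Position 19 ')': depth becomes 0
Maximum depth reached: 3

3


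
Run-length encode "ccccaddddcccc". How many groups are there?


Input: ccccaddddcccc
Scanning for consecutive runs:
  Group 1: 'c' x 4 (positions 0-3)
  Group 2: 'a' x 1 (positions 4-4)
  Group 3: 'd' x 4 (positions 5-8)
  Group 4: 'c' x 4 (positions 9-12)
Total groups: 4

4


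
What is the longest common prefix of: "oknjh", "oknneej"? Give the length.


Words: oknjh, oknneej
  Position 0: all 'o' => match
  Position 1: all 'k' => match
  Position 2: all 'n' => match
  Position 3: ('j', 'n') => mismatch, stop
LCP = "okn" (length 3)

3


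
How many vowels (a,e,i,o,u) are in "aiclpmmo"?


Input: aiclpmmo
Checking each character:
  'a' at position 0: vowel (running total: 1)
  'i' at position 1: vowel (running total: 2)
  'c' at position 2: consonant
  'l' at position 3: consonant
  'p' at position 4: consonant
  'm' at position 5: consonant
  'm' at position 6: consonant
  'o' at position 7: vowel (running total: 3)
Total vowels: 3

3


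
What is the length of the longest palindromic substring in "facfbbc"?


Input: "facfbbc"
Checking substrings for palindromes:
  [4:6] "bb" (len 2) => palindrome
Longest palindromic substring: "bb" with length 2

2


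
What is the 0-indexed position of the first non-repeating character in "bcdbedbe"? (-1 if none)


Input: bcdbedbe
Character frequencies:
  'b': 3
  'c': 1
  'd': 2
  'e': 2
Scanning left to right for freq == 1:
  Position 0 ('b'): freq=3, skip
  Position 1 ('c'): unique! => answer = 1

1


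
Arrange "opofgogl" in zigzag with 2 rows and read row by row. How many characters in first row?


Zigzag "opofgogl" into 2 rows:
Placing characters:
  'o' => row 0
  'p' => row 1
  'o' => row 0
  'f' => row 1
  'g' => row 0
  'o' => row 1
  'g' => row 0
  'l' => row 1
Rows:
  Row 0: "oogg"
  Row 1: "pfol"
First row length: 4

4


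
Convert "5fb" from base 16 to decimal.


Input: "5fb" in base 16
Positional expansion:
  Digit '5' (value 5) x 16^2 = 1280
  Digit 'f' (value 15) x 16^1 = 240
  Digit 'b' (value 11) x 16^0 = 11
Sum = 1531

1531


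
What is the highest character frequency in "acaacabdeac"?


Input: acaacabdeac
Character counts:
  'a': 5
  'b': 1
  'c': 3
  'd': 1
  'e': 1
Maximum frequency: 5

5


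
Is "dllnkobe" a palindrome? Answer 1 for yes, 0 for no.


Input: dllnkobe
Reversed: eboknlld
  Compare pos 0 ('d') with pos 7 ('e'): MISMATCH
  Compare pos 1 ('l') with pos 6 ('b'): MISMATCH
  Compare pos 2 ('l') with pos 5 ('o'): MISMATCH
  Compare pos 3 ('n') with pos 4 ('k'): MISMATCH
Result: not a palindrome

0


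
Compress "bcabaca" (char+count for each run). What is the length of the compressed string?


Input: bcabaca
Runs:
  'b' x 1 => "b1"
  'c' x 1 => "c1"
  'a' x 1 => "a1"
  'b' x 1 => "b1"
  'a' x 1 => "a1"
  'c' x 1 => "c1"
  'a' x 1 => "a1"
Compressed: "b1c1a1b1a1c1a1"
Compressed length: 14

14


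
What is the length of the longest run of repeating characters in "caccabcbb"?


Input: "caccabcbb"
Scanning for longest run:
  Position 1 ('a'): new char, reset run to 1
  Position 2 ('c'): new char, reset run to 1
  Position 3 ('c'): continues run of 'c', length=2
  Position 4 ('a'): new char, reset run to 1
  Position 5 ('b'): new char, reset run to 1
  Position 6 ('c'): new char, reset run to 1
  Position 7 ('b'): new char, reset run to 1
  Position 8 ('b'): continues run of 'b', length=2
Longest run: 'c' with length 2

2


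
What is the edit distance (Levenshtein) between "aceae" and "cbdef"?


Computing edit distance: "aceae" -> "cbdef"
DP table:
           c    b    d    e    f
      0    1    2    3    4    5
  a   1    1    2    3    4    5
  c   2    1    2    3    4    5
  e   3    2    2    3    3    4
  a   4    3    3    3    4    4
  e   5    4    4    4    3    4
Edit distance = dp[5][5] = 4

4


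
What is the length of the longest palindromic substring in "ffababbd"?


Input: "ffababbd"
Checking substrings for palindromes:
  [2:5] "aba" (len 3) => palindrome
  [3:6] "bab" (len 3) => palindrome
  [0:2] "ff" (len 2) => palindrome
  [5:7] "bb" (len 2) => palindrome
Longest palindromic substring: "aba" with length 3

3


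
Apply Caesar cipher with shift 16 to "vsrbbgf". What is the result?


Caesar cipher: shift "vsrbbgf" by 16
  'v' (pos 21) + 16 = pos 11 = 'l'
  's' (pos 18) + 16 = pos 8 = 'i'
  'r' (pos 17) + 16 = pos 7 = 'h'
  'b' (pos 1) + 16 = pos 17 = 'r'
  'b' (pos 1) + 16 = pos 17 = 'r'
  'g' (pos 6) + 16 = pos 22 = 'w'
  'f' (pos 5) + 16 = pos 21 = 'v'
Result: lihrrwv

lihrrwv


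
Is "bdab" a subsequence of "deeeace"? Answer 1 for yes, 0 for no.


Check if "bdab" is a subsequence of "deeeace"
Greedy scan:
  Position 0 ('d'): no match needed
  Position 1 ('e'): no match needed
  Position 2 ('e'): no match needed
  Position 3 ('e'): no match needed
  Position 4 ('a'): no match needed
  Position 5 ('c'): no match needed
  Position 6 ('e'): no match needed
Only matched 0/4 characters => not a subsequence

0


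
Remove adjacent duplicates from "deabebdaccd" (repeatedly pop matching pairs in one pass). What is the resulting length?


Input: deabebdaccd
Stack-based adjacent duplicate removal:
  Read 'd': push. Stack: d
  Read 'e': push. Stack: de
  Read 'a': push. Stack: dea
  Read 'b': push. Stack: deab
  Read 'e': push. Stack: deabe
  Read 'b': push. Stack: deabeb
  Read 'd': push. Stack: deabebd
  Read 'a': push. Stack: deabebda
  Read 'c': push. Stack: deabebdac
  Read 'c': matches stack top 'c' => pop. Stack: deabebda
  Read 'd': push. Stack: deabebdad
Final stack: "deabebdad" (length 9)

9


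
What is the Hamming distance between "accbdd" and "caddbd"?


Comparing "accbdd" and "caddbd" position by position:
  Position 0: 'a' vs 'c' => differ
  Position 1: 'c' vs 'a' => differ
  Position 2: 'c' vs 'd' => differ
  Position 3: 'b' vs 'd' => differ
  Position 4: 'd' vs 'b' => differ
  Position 5: 'd' vs 'd' => same
Total differences (Hamming distance): 5

5


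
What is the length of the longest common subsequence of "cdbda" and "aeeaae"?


LCS of "cdbda" and "aeeaae"
DP table:
           a    e    e    a    a    e
      0    0    0    0    0    0    0
  c   0    0    0    0    0    0    0
  d   0    0    0    0    0    0    0
  b   0    0    0    0    0    0    0
  d   0    0    0    0    0    0    0
  a   0    1    1    1    1    1    1
LCS length = dp[5][6] = 1

1


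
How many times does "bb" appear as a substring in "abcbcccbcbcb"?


Searching for "bb" in "abcbcccbcbcb"
Scanning each position:
  Position 0: "ab" => no
  Position 1: "bc" => no
  Position 2: "cb" => no
  Position 3: "bc" => no
  Position 4: "cc" => no
  Position 5: "cc" => no
  Position 6: "cb" => no
  Position 7: "bc" => no
  Position 8: "cb" => no
  Position 9: "bc" => no
  Position 10: "cb" => no
Total occurrences: 0

0


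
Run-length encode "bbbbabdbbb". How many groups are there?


Input: bbbbabdbbb
Scanning for consecutive runs:
  Group 1: 'b' x 4 (positions 0-3)
  Group 2: 'a' x 1 (positions 4-4)
  Group 3: 'b' x 1 (positions 5-5)
  Group 4: 'd' x 1 (positions 6-6)
  Group 5: 'b' x 3 (positions 7-9)
Total groups: 5

5


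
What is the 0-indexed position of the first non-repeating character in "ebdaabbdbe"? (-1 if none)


Input: ebdaabbdbe
Character frequencies:
  'a': 2
  'b': 4
  'd': 2
  'e': 2
Scanning left to right for freq == 1:
  Position 0 ('e'): freq=2, skip
  Position 1 ('b'): freq=4, skip
  Position 2 ('d'): freq=2, skip
  Position 3 ('a'): freq=2, skip
  Position 4 ('a'): freq=2, skip
  Position 5 ('b'): freq=4, skip
  Position 6 ('b'): freq=4, skip
  Position 7 ('d'): freq=2, skip
  Position 8 ('b'): freq=4, skip
  Position 9 ('e'): freq=2, skip
  No unique character found => answer = -1

-1


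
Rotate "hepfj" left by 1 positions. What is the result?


Input: "hepfj", rotate left by 1
First 1 characters: "h"
Remaining characters: "epfj"
Concatenate remaining + first: "epfj" + "h" = "epfjh"

epfjh


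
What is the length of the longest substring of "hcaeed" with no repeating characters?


Input: "hcaeed"
Sliding window (track last position of each char):
  Position 0 ('h'): window [0,0] length 1 -- new best
  Position 1 ('c'): window [0,1] length 2 -- new best
  Position 2 ('a'): window [0,2] length 3 -- new best
  Position 3 ('e'): window [0,3] length 4 -- new best
  Position 4 ('e'): repeat (last at 3), move window start to 4
  Position 4 ('e'): window [4,4] length 1
  Position 5 ('d'): window [4,5] length 2
Longest substring with no repeats: "hcae" with length 4

4


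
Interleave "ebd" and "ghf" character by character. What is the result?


Interleaving "ebd" and "ghf":
  Position 0: 'e' from first, 'g' from second => "eg"
  Position 1: 'b' from first, 'h' from second => "bh"
  Position 2: 'd' from first, 'f' from second => "df"
Result: egbhdf

egbhdf


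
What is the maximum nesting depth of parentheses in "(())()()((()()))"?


Input: "(())()()((()()))"
Tracking depth:
  Position 0 '(': depth becomes 1
  Position 1 '(': depth becomes 2
  Position 2 ')': depth becomes 1
  Position 3 ')': depth becomes 0
  Position 4 '(': depth becomes 1
  Position 5 ')': depth becomes 0
  Position 6 '(': depth becomes 1
  Position 7 ')': depth becomes 0
  Position 8 '(': depth becomes 1
  Position 9 '(': depth becomes 2
  Position 10 '(': depth becomes 3
  Position 11 ')': depth becomes 2
  Position 12 '(': depth becomes 3
  Position 13 ')': depth becomes 2
  Position 14 ')': depth becomes 1
  Position 15 ')': depth becomes 0
Maximum depth reached: 3

3


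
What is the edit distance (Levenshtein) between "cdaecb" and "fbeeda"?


Computing edit distance: "cdaecb" -> "fbeeda"
DP table:
           f    b    e    e    d    a
      0    1    2    3    4    5    6
  c   1    1    2    3    4    5    6
  d   2    2    2    3    4    4    5
  a   3    3    3    3    4    5    4
  e   4    4    4    3    3    4    5
  c   5    5    5    4    4    4    5
  b   6    6    5    5    5    5    5
Edit distance = dp[6][6] = 5

5


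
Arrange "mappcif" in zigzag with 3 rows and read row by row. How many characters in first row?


Zigzag "mappcif" into 3 rows:
Placing characters:
  'm' => row 0
  'a' => row 1
  'p' => row 2
  'p' => row 1
  'c' => row 0
  'i' => row 1
  'f' => row 2
Rows:
  Row 0: "mc"
  Row 1: "api"
  Row 2: "pf"
First row length: 2

2


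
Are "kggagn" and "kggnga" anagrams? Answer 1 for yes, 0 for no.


Strings: "kggagn", "kggnga"
Sorted first:  agggkn
Sorted second: agggkn
Sorted forms match => anagrams

1


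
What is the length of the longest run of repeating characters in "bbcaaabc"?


Input: "bbcaaabc"
Scanning for longest run:
  Position 1 ('b'): continues run of 'b', length=2
  Position 2 ('c'): new char, reset run to 1
  Position 3 ('a'): new char, reset run to 1
  Position 4 ('a'): continues run of 'a', length=2
  Position 5 ('a'): continues run of 'a', length=3
  Position 6 ('b'): new char, reset run to 1
  Position 7 ('c'): new char, reset run to 1
Longest run: 'a' with length 3

3


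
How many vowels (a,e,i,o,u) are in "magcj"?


Input: magcj
Checking each character:
  'm' at position 0: consonant
  'a' at position 1: vowel (running total: 1)
  'g' at position 2: consonant
  'c' at position 3: consonant
  'j' at position 4: consonant
Total vowels: 1

1


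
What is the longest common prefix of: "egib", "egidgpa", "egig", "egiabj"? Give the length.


Words: egib, egidgpa, egig, egiabj
  Position 0: all 'e' => match
  Position 1: all 'g' => match
  Position 2: all 'i' => match
  Position 3: ('b', 'd', 'g', 'a') => mismatch, stop
LCP = "egi" (length 3)

3


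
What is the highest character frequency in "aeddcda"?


Input: aeddcda
Character counts:
  'a': 2
  'c': 1
  'd': 3
  'e': 1
Maximum frequency: 3

3


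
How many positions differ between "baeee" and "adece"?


Comparing "baeee" and "adece" position by position:
  Position 0: 'b' vs 'a' => DIFFER
  Position 1: 'a' vs 'd' => DIFFER
  Position 2: 'e' vs 'e' => same
  Position 3: 'e' vs 'c' => DIFFER
  Position 4: 'e' vs 'e' => same
Positions that differ: 3

3


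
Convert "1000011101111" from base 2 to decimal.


Input: "1000011101111" in base 2
Positional expansion:
  Digit '1' (value 1) x 2^12 = 4096
  Digit '0' (value 0) x 2^11 = 0
  Digit '0' (value 0) x 2^10 = 0
  Digit '0' (value 0) x 2^9 = 0
  Digit '0' (value 0) x 2^8 = 0
  Digit '1' (value 1) x 2^7 = 128
  Digit '1' (value 1) x 2^6 = 64
  Digit '1' (value 1) x 2^5 = 32
  Digit '0' (value 0) x 2^4 = 0
  Digit '1' (value 1) x 2^3 = 8
  Digit '1' (value 1) x 2^2 = 4
  Digit '1' (value 1) x 2^1 = 2
  Digit '1' (value 1) x 2^0 = 1
Sum = 4335

4335


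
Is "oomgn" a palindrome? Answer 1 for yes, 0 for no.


Input: oomgn
Reversed: ngmoo
  Compare pos 0 ('o') with pos 4 ('n'): MISMATCH
  Compare pos 1 ('o') with pos 3 ('g'): MISMATCH
Result: not a palindrome

0


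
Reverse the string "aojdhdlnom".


Input: aojdhdlnom
Reading characters right to left:
  Position 9: 'm'
  Position 8: 'o'
  Position 7: 'n'
  Position 6: 'l'
  Position 5: 'd'
  Position 4: 'h'
  Position 3: 'd'
  Position 2: 'j'
  Position 1: 'o'
  Position 0: 'a'
Reversed: monldhdjoa

monldhdjoa


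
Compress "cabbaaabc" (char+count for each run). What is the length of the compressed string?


Input: cabbaaabc
Runs:
  'c' x 1 => "c1"
  'a' x 1 => "a1"
  'b' x 2 => "b2"
  'a' x 3 => "a3"
  'b' x 1 => "b1"
  'c' x 1 => "c1"
Compressed: "c1a1b2a3b1c1"
Compressed length: 12

12


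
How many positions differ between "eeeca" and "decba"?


Comparing "eeeca" and "decba" position by position:
  Position 0: 'e' vs 'd' => DIFFER
  Position 1: 'e' vs 'e' => same
  Position 2: 'e' vs 'c' => DIFFER
  Position 3: 'c' vs 'b' => DIFFER
  Position 4: 'a' vs 'a' => same
Positions that differ: 3

3


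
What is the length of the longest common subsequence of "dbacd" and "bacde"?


LCS of "dbacd" and "bacde"
DP table:
           b    a    c    d    e
      0    0    0    0    0    0
  d   0    0    0    0    1    1
  b   0    1    1    1    1    1
  a   0    1    2    2    2    2
  c   0    1    2    3    3    3
  d   0    1    2    3    4    4
LCS length = dp[5][5] = 4

4


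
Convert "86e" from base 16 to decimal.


Input: "86e" in base 16
Positional expansion:
  Digit '8' (value 8) x 16^2 = 2048
  Digit '6' (value 6) x 16^1 = 96
  Digit 'e' (value 14) x 16^0 = 14
Sum = 2158

2158


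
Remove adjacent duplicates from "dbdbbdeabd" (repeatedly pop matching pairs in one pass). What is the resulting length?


Input: dbdbbdeabd
Stack-based adjacent duplicate removal:
  Read 'd': push. Stack: d
  Read 'b': push. Stack: db
  Read 'd': push. Stack: dbd
  Read 'b': push. Stack: dbdb
  Read 'b': matches stack top 'b' => pop. Stack: dbd
  Read 'd': matches stack top 'd' => pop. Stack: db
  Read 'e': push. Stack: dbe
  Read 'a': push. Stack: dbea
  Read 'b': push. Stack: dbeab
  Read 'd': push. Stack: dbeabd
Final stack: "dbeabd" (length 6)

6


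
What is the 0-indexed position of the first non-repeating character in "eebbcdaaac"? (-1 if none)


Input: eebbcdaaac
Character frequencies:
  'a': 3
  'b': 2
  'c': 2
  'd': 1
  'e': 2
Scanning left to right for freq == 1:
  Position 0 ('e'): freq=2, skip
  Position 1 ('e'): freq=2, skip
  Position 2 ('b'): freq=2, skip
  Position 3 ('b'): freq=2, skip
  Position 4 ('c'): freq=2, skip
  Position 5 ('d'): unique! => answer = 5

5


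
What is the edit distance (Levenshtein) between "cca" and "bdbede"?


Computing edit distance: "cca" -> "bdbede"
DP table:
           b    d    b    e    d    e
      0    1    2    3    4    5    6
  c   1    1    2    3    4    5    6
  c   2    2    2    3    4    5    6
  a   3    3    3    3    4    5    6
Edit distance = dp[3][6] = 6

6


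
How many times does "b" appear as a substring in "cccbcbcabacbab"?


Searching for "b" in "cccbcbcabacbab"
Scanning each position:
  Position 0: "c" => no
  Position 1: "c" => no
  Position 2: "c" => no
  Position 3: "b" => MATCH
  Position 4: "c" => no
  Position 5: "b" => MATCH
  Position 6: "c" => no
  Position 7: "a" => no
  Position 8: "b" => MATCH
  Position 9: "a" => no
  Position 10: "c" => no
  Position 11: "b" => MATCH
  Position 12: "a" => no
  Position 13: "b" => MATCH
Total occurrences: 5

5


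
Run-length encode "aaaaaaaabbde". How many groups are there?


Input: aaaaaaaabbde
Scanning for consecutive runs:
  Group 1: 'a' x 8 (positions 0-7)
  Group 2: 'b' x 2 (positions 8-9)
  Group 3: 'd' x 1 (positions 10-10)
  Group 4: 'e' x 1 (positions 11-11)
Total groups: 4

4


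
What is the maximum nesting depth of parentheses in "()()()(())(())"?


Input: "()()()(())(())"
Tracking depth:
  Position 0 '(': depth becomes 1
  Position 1 ')': depth becomes 0
  Position 2 '(': depth becomes 1
  Position 3 ')': depth becomes 0
  Position 4 '(': depth becomes 1
  Position 5 ')': depth becomes 0
  Position 6 '(': depth becomes 1
  Position 7 '(': depth becomes 2
  Position 8 ')': depth becomes 1
  Position 9 ')': depth becomes 0
  Position 10 '(': depth becomes 1
  Position 11 '(': depth becomes 2
  Position 12 ')': depth becomes 1
  Position 13 ')': depth becomes 0
Maximum depth reached: 2

2


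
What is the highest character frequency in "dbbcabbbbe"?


Input: dbbcabbbbe
Character counts:
  'a': 1
  'b': 6
  'c': 1
  'd': 1
  'e': 1
Maximum frequency: 6

6


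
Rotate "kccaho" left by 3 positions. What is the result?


Input: "kccaho", rotate left by 3
First 3 characters: "kcc"
Remaining characters: "aho"
Concatenate remaining + first: "aho" + "kcc" = "ahokcc"

ahokcc


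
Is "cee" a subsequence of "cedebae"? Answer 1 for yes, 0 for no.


Check if "cee" is a subsequence of "cedebae"
Greedy scan:
  Position 0 ('c'): matches sub[0] = 'c'
  Position 1 ('e'): matches sub[1] = 'e'
  Position 2 ('d'): no match needed
  Position 3 ('e'): matches sub[2] = 'e'
  Position 4 ('b'): no match needed
  Position 5 ('a'): no match needed
  Position 6 ('e'): no match needed
All 3 characters matched => is a subsequence

1


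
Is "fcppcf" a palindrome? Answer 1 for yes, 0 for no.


Input: fcppcf
Reversed: fcppcf
  Compare pos 0 ('f') with pos 5 ('f'): match
  Compare pos 1 ('c') with pos 4 ('c'): match
  Compare pos 2 ('p') with pos 3 ('p'): match
Result: palindrome

1


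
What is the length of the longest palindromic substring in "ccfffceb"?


Input: "ccfffceb"
Checking substrings for palindromes:
  [1:6] "cfffc" (len 5) => palindrome
  [2:5] "fff" (len 3) => palindrome
  [0:2] "cc" (len 2) => palindrome
  [2:4] "ff" (len 2) => palindrome
  [3:5] "ff" (len 2) => palindrome
Longest palindromic substring: "cfffc" with length 5

5


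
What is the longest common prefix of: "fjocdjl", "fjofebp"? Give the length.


Words: fjocdjl, fjofebp
  Position 0: all 'f' => match
  Position 1: all 'j' => match
  Position 2: all 'o' => match
  Position 3: ('c', 'f') => mismatch, stop
LCP = "fjo" (length 3)

3


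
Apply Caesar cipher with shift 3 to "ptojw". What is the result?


Caesar cipher: shift "ptojw" by 3
  'p' (pos 15) + 3 = pos 18 = 's'
  't' (pos 19) + 3 = pos 22 = 'w'
  'o' (pos 14) + 3 = pos 17 = 'r'
  'j' (pos 9) + 3 = pos 12 = 'm'
  'w' (pos 22) + 3 = pos 25 = 'z'
Result: swrmz

swrmz


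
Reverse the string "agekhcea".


Input: agekhcea
Reading characters right to left:
  Position 7: 'a'
  Position 6: 'e'
  Position 5: 'c'
  Position 4: 'h'
  Position 3: 'k'
  Position 2: 'e'
  Position 1: 'g'
  Position 0: 'a'
Reversed: aechkega

aechkega


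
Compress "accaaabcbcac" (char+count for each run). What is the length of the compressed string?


Input: accaaabcbcac
Runs:
  'a' x 1 => "a1"
  'c' x 2 => "c2"
  'a' x 3 => "a3"
  'b' x 1 => "b1"
  'c' x 1 => "c1"
  'b' x 1 => "b1"
  'c' x 1 => "c1"
  'a' x 1 => "a1"
  'c' x 1 => "c1"
Compressed: "a1c2a3b1c1b1c1a1c1"
Compressed length: 18

18


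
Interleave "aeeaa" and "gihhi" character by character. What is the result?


Interleaving "aeeaa" and "gihhi":
  Position 0: 'a' from first, 'g' from second => "ag"
  Position 1: 'e' from first, 'i' from second => "ei"
  Position 2: 'e' from first, 'h' from second => "eh"
  Position 3: 'a' from first, 'h' from second => "ah"
  Position 4: 'a' from first, 'i' from second => "ai"
Result: ageiehahai

ageiehahai


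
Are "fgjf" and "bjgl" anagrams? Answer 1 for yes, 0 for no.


Strings: "fgjf", "bjgl"
Sorted first:  ffgj
Sorted second: bgjl
Differ at position 0: 'f' vs 'b' => not anagrams

0


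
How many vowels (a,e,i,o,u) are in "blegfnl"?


Input: blegfnl
Checking each character:
  'b' at position 0: consonant
  'l' at position 1: consonant
  'e' at position 2: vowel (running total: 1)
  'g' at position 3: consonant
  'f' at position 4: consonant
  'n' at position 5: consonant
  'l' at position 6: consonant
Total vowels: 1

1


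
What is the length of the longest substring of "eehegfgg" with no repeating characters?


Input: "eehegfgg"
Sliding window (track last position of each char):
  Position 0 ('e'): window [0,0] length 1 -- new best
  Position 1 ('e'): repeat (last at 0), move window start to 1
  Position 1 ('e'): window [1,1] length 1
  Position 2 ('h'): window [1,2] length 2 -- new best
  Position 3 ('e'): repeat (last at 1), move window start to 2
  Position 3 ('e'): window [2,3] length 2
  Position 4 ('g'): window [2,4] length 3 -- new best
  Position 5 ('f'): window [2,5] length 4 -- new best
  Position 6 ('g'): repeat (last at 4), move window start to 5
  Position 6 ('g'): window [5,6] length 2
  Position 7 ('g'): repeat (last at 6), move window start to 7
  Position 7 ('g'): window [7,7] length 1
Longest substring with no repeats: "hegf" with length 4

4


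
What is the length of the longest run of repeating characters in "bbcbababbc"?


Input: "bbcbababbc"
Scanning for longest run:
  Position 1 ('b'): continues run of 'b', length=2
  Position 2 ('c'): new char, reset run to 1
  Position 3 ('b'): new char, reset run to 1
  Position 4 ('a'): new char, reset run to 1
  Position 5 ('b'): new char, reset run to 1
  Position 6 ('a'): new char, reset run to 1
  Position 7 ('b'): new char, reset run to 1
  Position 8 ('b'): continues run of 'b', length=2
  Position 9 ('c'): new char, reset run to 1
Longest run: 'b' with length 2

2


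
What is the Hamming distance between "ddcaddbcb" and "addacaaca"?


Comparing "ddcaddbcb" and "addacaaca" position by position:
  Position 0: 'd' vs 'a' => differ
  Position 1: 'd' vs 'd' => same
  Position 2: 'c' vs 'd' => differ
  Position 3: 'a' vs 'a' => same
  Position 4: 'd' vs 'c' => differ
  Position 5: 'd' vs 'a' => differ
  Position 6: 'b' vs 'a' => differ
  Position 7: 'c' vs 'c' => same
  Position 8: 'b' vs 'a' => differ
Total differences (Hamming distance): 6

6


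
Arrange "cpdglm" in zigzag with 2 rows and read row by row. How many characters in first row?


Zigzag "cpdglm" into 2 rows:
Placing characters:
  'c' => row 0
  'p' => row 1
  'd' => row 0
  'g' => row 1
  'l' => row 0
  'm' => row 1
Rows:
  Row 0: "cdl"
  Row 1: "pgm"
First row length: 3

3


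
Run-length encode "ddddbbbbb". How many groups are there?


Input: ddddbbbbb
Scanning for consecutive runs:
  Group 1: 'd' x 4 (positions 0-3)
  Group 2: 'b' x 5 (positions 4-8)
Total groups: 2

2


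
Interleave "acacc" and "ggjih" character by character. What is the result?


Interleaving "acacc" and "ggjih":
  Position 0: 'a' from first, 'g' from second => "ag"
  Position 1: 'c' from first, 'g' from second => "cg"
  Position 2: 'a' from first, 'j' from second => "aj"
  Position 3: 'c' from first, 'i' from second => "ci"
  Position 4: 'c' from first, 'h' from second => "ch"
Result: agcgajcich

agcgajcich


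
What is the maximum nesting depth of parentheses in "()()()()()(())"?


Input: "()()()()()(())"
Tracking depth:
  Position 0 '(': depth becomes 1
  Position 1 ')': depth becomes 0
  Position 2 '(': depth becomes 1
  Position 3 ')': depth becomes 0
  Position 4 '(': depth becomes 1
  Position 5 ')': depth becomes 0
  Position 6 '(': depth becomes 1
  Position 7 ')': depth becomes 0
  Position 8 '(': depth becomes 1
  Position 9 ')': depth becomes 0
  Position 10 '(': depth becomes 1
  Position 11 '(': depth becomes 2
  Position 12 ')': depth becomes 1
  Position 13 ')': depth becomes 0
Maximum depth reached: 2

2
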